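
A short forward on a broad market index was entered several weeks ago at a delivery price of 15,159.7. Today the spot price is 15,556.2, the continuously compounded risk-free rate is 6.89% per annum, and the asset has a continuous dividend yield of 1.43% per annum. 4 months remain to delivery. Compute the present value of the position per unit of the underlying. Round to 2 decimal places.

-666.73

Current fair forward for the remaining 4 months: F = S·e^((r − q)·T), (r − q) = 0.0689 − 0.0143 = 0.0546
F = 15556.2 · e^(0.0546 × 4/12) = 15556.2 × 1.01836663 = 15841.9150
Value of long forward = (F − K)·e^(−rT) = (15841.9150 − 15159.7) · e^(−0.0689·4/12)
= 682.2150 × 0.97729506 = 666.73
Short position value = −(long value) = -666.73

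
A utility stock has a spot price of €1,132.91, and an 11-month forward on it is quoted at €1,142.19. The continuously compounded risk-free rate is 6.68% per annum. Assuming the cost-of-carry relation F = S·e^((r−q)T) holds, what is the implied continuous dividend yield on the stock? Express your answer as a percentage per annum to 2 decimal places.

5.79%

From F = S·e^((r−q)T): (r − q) = ln(F/S)/T
ln(1142.19/1132.91) = ln(1.008191) = 0.008158
(r − q) = 0.008158 / (11/12) = 0.008900
q = r − ln(F/S)/T = 0.0668 − 0.008900 = 0.057900
q = 5.79%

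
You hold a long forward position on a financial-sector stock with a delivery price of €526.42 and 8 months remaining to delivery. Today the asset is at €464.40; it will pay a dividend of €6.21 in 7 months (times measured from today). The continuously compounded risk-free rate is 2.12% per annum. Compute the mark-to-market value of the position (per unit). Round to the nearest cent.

-€60.77

PV(remaining dividends) I = 6.21·e^(−0.0212·7/12) = 6.1337
Current forward F = (S − I)·e^(rT) = (464.40 − 6.1337)·e^(0.0212·8/12) = 458.2663 × 1.014234 = 464.7893
Value (long) = (F − K)·e^(−rT) = (464.7893 − 526.42) × 0.985966 = -60.7658
Value = -€60.77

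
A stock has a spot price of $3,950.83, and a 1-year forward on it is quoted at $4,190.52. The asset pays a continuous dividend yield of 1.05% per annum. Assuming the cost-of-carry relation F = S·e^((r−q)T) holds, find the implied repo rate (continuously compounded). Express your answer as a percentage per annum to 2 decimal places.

From F = S·e^((r−q)T): (r − q) = ln(F/S)/T
ln(4190.52/3950.83) = ln(1.060668) = 0.058899
(r − q) = 0.058899 / (1) = 0.058899
r = ln(F/S)/T + q = 0.058899 + 0.0105 = 0.069399
r = 6.94%

6.94%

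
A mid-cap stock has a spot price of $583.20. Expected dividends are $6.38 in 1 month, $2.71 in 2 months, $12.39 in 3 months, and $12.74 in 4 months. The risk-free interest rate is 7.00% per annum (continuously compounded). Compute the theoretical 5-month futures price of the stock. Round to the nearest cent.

$565.82

PV(dividends) I = 6.38·e^(−0.0700·1/12) + 2.71·e^(−0.0700·2/12) + 12.39·e^(−0.0700·3/12) + 12.74·e^(−0.0700·4/12)
I = 6.3429 + 2.6786 + 12.1751 + 12.4462 = 33.6428
F = (S − I)·e^(rT) = (583.20 − 33.6428) · e^(0.0700·5/12)
= 549.5572 · e^0.029167 = 549.5572 × 1.029597 = $565.82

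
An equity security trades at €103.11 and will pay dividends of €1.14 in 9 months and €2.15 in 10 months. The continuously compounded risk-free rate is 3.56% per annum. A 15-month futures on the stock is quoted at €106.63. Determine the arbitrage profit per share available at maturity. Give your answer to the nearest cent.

€2.17 per share

PV(dividends) I = 1.14·e^(−0.0356·9/12) + 2.15·e^(−0.0356·10/12) = 3.1971
Fair futures F* = (S − I)·e^(rT) = (103.11 − 3.1971)·e^0.044500 = 99.9129 × 1.045505 = 104.4594
Market €106.63 > fair 104.4594: forward overpriced → cash-and-carry (borrow at r, buy the stock and collect the dividends, short the forward).
Profit at T = |F_mkt − F*| = |106.63 − 104.4594| = €2.17 per share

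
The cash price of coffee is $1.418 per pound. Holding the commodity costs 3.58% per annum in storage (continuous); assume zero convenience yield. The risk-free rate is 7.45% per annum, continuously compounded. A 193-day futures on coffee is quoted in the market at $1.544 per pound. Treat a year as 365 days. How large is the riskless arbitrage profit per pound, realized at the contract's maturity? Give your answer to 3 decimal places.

$0.041 per pound

Fair futures: F* = S·e^(carry·T), with carry = (r + u) = 0.0745 + 0.0358 = 0.1103
F* = 1.418 · e^(0.1103 × 193/365) = 1.418 · e^0.058323 = 1.418 × 1.060057 = $1.5032
Market $1.544 > fair $1.5032: forward overpriced → cash-and-carry (buy spot, short the forward).
At maturity, profit = |F_mkt − F*| = |1.544 − 1.5032| = $0.041 per pound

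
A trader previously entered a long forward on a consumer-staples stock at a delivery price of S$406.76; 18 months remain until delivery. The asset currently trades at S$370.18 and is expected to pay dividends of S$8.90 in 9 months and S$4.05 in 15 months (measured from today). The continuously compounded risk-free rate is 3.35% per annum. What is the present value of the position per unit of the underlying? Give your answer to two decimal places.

PV(remaining dividends) I = 8.90·e^(−0.0335·9/12) + 4.05·e^(−0.0335·15/12) = 12.5631
Current forward F = (S − I)·e^(rT) = (370.18 − 12.5631)·e^(0.0335·18/12) = 357.6169 × 1.051534 = 376.0463
Value (long) = (F − K)·e^(−rT) = (376.0463 − 406.76) × 0.950992 = -29.2085
Value = -S$29.21

-S$29.21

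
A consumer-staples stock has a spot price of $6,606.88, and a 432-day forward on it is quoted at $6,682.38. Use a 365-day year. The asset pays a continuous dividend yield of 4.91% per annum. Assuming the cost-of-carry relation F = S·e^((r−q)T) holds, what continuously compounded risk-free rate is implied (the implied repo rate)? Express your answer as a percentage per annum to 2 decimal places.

5.87%

From F = S·e^((r−q)T): (r − q) = ln(F/S)/T
ln(6682.38/6606.88) = ln(1.011427) = 0.011362
(r − q) = 0.011362 / (432/365) = 0.009600
r = ln(F/S)/T + q = 0.009600 + 0.0491 = 0.058700
r = 5.87%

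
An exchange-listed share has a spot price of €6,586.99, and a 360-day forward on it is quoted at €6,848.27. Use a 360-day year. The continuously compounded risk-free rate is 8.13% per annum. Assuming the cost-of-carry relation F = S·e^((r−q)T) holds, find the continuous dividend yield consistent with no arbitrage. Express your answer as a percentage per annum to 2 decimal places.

4.24%

From F = S·e^((r−q)T): (r − q) = ln(F/S)/T
ln(6848.27/6586.99) = ln(1.039666) = 0.038900
(r − q) = 0.038900 / (360/360) = 0.038900
q = r − ln(F/S)/T = 0.0813 − 0.038900 = 0.042400
q = 4.24%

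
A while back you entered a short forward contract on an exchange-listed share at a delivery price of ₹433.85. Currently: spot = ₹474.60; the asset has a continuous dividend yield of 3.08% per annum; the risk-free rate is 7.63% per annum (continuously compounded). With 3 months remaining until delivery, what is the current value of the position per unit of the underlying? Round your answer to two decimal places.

-₹45.31

Current fair forward for the remaining 3 months: F = S·e^((r − q)·T), (r − q) = 0.0763 − 0.0308 = 0.0455
F = 474.60 · e^(0.0455 × 3/12) = 474.60 × 1.011440 = 480.0294
Value of long forward = (F − K)·e^(−rT) = (480.0294 − 433.85) · e^(−0.0763·3/12)
= 46.1794 × 0.981106 = 45.31
Short position value = −(long value) = -₹45.31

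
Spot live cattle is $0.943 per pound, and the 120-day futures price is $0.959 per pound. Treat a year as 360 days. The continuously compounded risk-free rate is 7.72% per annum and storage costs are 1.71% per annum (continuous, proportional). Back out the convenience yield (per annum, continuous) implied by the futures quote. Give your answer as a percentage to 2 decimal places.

F = S·e^((r+u−y)T) ⇒ (r+u−y) = ln(F/S)/T
ln(0.959/0.943) = 0.016825; /T ⇒ 0.050475
y = r + u − ln(F/S)/T = 0.0772 + 0.0171 − 0.050475 = 0.043825
y = 4.38%

4.38%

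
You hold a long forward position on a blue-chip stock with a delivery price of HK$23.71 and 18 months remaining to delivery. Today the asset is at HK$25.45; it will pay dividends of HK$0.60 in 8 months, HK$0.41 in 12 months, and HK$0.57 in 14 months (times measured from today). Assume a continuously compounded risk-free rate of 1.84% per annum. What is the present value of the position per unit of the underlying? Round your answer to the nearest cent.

PV(remaining dividends) I = 0.60·e^(−0.0184·8/12) + 0.41·e^(−0.0184·12/12) + 0.57·e^(−0.0184·14/12) = 1.5531
Current forward F = (S − I)·e^(rT) = (25.45 − 1.5531)·e^(0.0184·18/12) = 23.8969 × 1.027984 = 24.5656
Value (long) = (F − K)·e^(−rT) = (24.5656 − 23.71) × 0.972777 = 0.8323
Value = HK$0.83

HK$0.83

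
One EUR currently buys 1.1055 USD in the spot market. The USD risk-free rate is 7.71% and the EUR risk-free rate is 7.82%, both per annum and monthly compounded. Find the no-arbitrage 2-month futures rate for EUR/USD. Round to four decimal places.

1.1053

By covered interest parity, F = S · (1+r_USD/12)^(12T) / (1+r_EUR/12)^(12T)
= 1.1055 × 1.012891 / 1.013076 = 1.1055 × 0.999817
F = 1.1053 USD per EUR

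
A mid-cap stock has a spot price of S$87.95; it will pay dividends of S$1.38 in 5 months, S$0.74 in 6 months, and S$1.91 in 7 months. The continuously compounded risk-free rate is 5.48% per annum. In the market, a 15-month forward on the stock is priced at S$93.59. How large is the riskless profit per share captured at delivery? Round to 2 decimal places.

S$3.60 per share

PV(dividends) I = 1.38·e^(−0.0548·5/12) + 0.74·e^(−0.0548·6/12) + 1.91·e^(−0.0548·7/12) = 3.9188
Fair forward F* = (S − I)·e^(rT) = (87.95 − 3.9188)·e^0.068500 = 84.0312 × 1.070901 = 89.9891
Market S$93.59 > fair 89.9891: forward overpriced → cash-and-carry (borrow at r, buy the stock and collect the dividends, short the forward).
Profit at T = |F_mkt − F*| = |93.59 − 89.9891| = S$3.60 per share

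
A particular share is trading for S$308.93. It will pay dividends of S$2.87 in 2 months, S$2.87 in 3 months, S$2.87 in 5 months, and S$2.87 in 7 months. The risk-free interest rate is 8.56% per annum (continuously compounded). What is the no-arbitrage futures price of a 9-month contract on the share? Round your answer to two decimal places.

S$317.54

PV(dividends) I = 2.87·e^(−0.0856·2/12) + 2.87·e^(−0.0856·3/12) + 2.87·e^(−0.0856·5/12) + 2.87·e^(−0.0856·7/12)
I = 2.8293 + 2.8092 + 2.7694 + 2.7302 = 11.1381
F = (S − I)·e^(rT) = (308.93 − 11.1381) · e^(0.0856·9/12)
= 297.7919 · e^0.064200 = 297.7919 × 1.066306 = S$317.54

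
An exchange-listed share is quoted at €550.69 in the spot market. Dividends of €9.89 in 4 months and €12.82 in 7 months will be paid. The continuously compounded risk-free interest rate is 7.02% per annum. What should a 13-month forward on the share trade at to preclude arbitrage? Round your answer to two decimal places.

PV(dividends) I = 9.89·e^(−0.0702·4/12) + 12.82·e^(−0.0702·7/12)
I = 9.6613 + 12.3056 = 21.9669
F = (S − I)·e^(rT) = (550.69 − 21.9669) · e^(0.0702·13/12)
= 528.7231 · e^0.076050 = 528.7231 × 1.079017 = €570.50

€570.50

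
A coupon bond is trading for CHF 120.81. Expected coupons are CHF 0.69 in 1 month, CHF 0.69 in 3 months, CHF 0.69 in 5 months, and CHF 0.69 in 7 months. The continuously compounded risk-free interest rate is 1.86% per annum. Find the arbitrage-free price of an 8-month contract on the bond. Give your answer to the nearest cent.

PV(coupons) I = 0.69·e^(−0.0186·1/12) + 0.69·e^(−0.0186·3/12) + 0.69·e^(−0.0186·5/12) + 0.69·e^(−0.0186·7/12)
I = 0.6889 + 0.6868 + 0.6847 + 0.6826 = 2.7430
F = (S − I)·e^(rT) = (120.81 − 2.7430) · e^(0.0186·8/12)
= 118.0670 · e^0.012400 = 118.0670 × 1.012477 = CHF 119.54

CHF 119.54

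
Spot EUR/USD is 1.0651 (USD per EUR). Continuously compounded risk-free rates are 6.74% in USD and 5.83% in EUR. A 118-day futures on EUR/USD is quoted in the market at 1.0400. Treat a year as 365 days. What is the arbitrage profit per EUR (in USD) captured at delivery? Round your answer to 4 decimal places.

Fair futures: F* = S·e^(carry·T), with carry = (r_USD − r_EUR) = 0.0674 − 0.0583 = 0.0091
F* = 1.0651 · e^(0.0091 × 118/365) = 1.0651 · e^0.002942 = 1.0651 × 1.002946 = 1.0682
Market 1.0400 < fair 1.0682: forward underpriced → reverse cash-and-carry (short spot, go long the forward).
At maturity, profit = |F_mkt − F*| = |1.0400 − 1.0682| = 0.0282 per EUR (in USD)

0.0282 per EUR (in USD)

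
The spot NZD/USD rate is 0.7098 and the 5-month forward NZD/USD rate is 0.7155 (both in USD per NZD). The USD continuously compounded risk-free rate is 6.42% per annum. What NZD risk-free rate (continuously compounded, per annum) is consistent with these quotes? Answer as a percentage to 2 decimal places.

4.50%

F = S·e^((r_USD − r_NZD)T) ⇒ r_NZD = r_USD − ln(F/S)/T
ln(0.7155/0.7098) = 0.007998; /(5/12) = 0.019195
r_NZD = 0.0642 − 0.019195 = 0.045005
r_NZD = 4.50%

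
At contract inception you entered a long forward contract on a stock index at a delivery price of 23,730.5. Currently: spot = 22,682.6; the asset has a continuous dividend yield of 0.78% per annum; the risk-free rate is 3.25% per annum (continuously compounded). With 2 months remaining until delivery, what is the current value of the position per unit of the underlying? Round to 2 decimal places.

Current fair forward for the remaining 2 months: F = S·e^((r − q)·T), (r − q) = 0.0325 − 0.0078 = 0.0247
F = 22682.6 · e^(0.0247 × 2/12) = 22682.6 × 1.00412515 = 22776.1691
Value of long forward = (F − K)·e^(−rT) = (22776.1691 − 23730.5) · e^(−0.0325·2/12)
= -954.3309 × 0.99459798 = -949.18

-949.18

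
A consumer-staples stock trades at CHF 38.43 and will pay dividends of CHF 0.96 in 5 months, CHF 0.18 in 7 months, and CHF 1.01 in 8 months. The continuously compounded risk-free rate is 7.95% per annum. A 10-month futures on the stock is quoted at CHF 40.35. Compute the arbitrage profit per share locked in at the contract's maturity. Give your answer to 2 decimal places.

PV(dividends) I = 0.96·e^(−0.0795·5/12) + 0.18·e^(−0.0795·7/12) + 1.01·e^(−0.0795·8/12) = 2.0584
Fair futures F* = (S − I)·e^(rT) = (38.43 − 2.0584)·e^0.066250 = 36.3716 × 1.068494 = 38.8628
Market CHF 40.35 > fair 38.8628: forward overpriced → cash-and-carry (borrow at r, buy the stock and collect the dividends, short the forward).
Profit at T = |F_mkt − F*| = |40.35 − 38.8628| = CHF 1.49 per share

CHF 1.49 per share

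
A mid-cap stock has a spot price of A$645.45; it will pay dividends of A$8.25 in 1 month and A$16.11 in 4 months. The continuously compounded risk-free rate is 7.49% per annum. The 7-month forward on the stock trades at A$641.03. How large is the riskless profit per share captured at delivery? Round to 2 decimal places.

PV(dividends) I = 8.25·e^(−0.0749·1/12) + 16.11·e^(−0.0749·4/12) = 23.9114
Fair forward F* = (S − I)·e^(rT) = (645.45 − 23.9114)·e^0.043692 = 621.5386 × 1.044661 = 649.2971
Market A$641.03 < fair 649.2971: forward underpriced → reverse cash-and-carry (short the stock, invest proceeds at r, pay the dividends, go long the forward).
Profit at T = |F_mkt − F*| = |641.03 − 649.2971| = A$8.27 per share

A$8.27 per share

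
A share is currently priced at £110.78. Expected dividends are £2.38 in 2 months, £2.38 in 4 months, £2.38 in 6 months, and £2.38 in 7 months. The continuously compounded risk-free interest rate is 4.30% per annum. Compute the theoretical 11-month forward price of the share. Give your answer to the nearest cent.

£105.50

PV(dividends) I = 2.38·e^(−0.0430·2/12) + 2.38·e^(−0.0430·4/12) + 2.38·e^(−0.0430·6/12) + 2.38·e^(−0.0430·7/12)
I = 2.3630 + 2.3461 + 2.3294 + 2.3210 = 9.3595
F = (S − I)·e^(rT) = (110.78 − 9.3595) · e^(0.0430·11/12)
= 101.4205 · e^0.039417 = 101.4205 × 1.040204 = £105.50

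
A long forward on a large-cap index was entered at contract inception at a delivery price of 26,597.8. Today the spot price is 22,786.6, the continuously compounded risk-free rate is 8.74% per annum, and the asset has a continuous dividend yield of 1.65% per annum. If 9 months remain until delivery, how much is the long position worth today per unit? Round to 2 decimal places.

Current fair forward for the remaining 9 months: F = S·e^((r − q)·T), (r − q) = 0.0874 − 0.0165 = 0.0709
F = 22786.6 · e^(0.0709 × 9/12) = 22786.6 × 1.05461419 = 24031.0717
Value of long forward = (F − K)·e^(−rT) = (24031.0717 − 26597.8) · e^(−0.0874·9/12)
= -2566.7283 × 0.93655222 = -2403.88

-2403.88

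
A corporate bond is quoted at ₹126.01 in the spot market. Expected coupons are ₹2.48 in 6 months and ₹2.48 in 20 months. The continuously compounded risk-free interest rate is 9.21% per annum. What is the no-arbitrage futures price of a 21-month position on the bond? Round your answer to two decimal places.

₹142.77

PV(coupons) I = 2.48·e^(−0.0921·6/12) + 2.48·e^(−0.0921·20/12)
I = 2.3684 + 2.1271 = 4.4955
F = (S − I)·e^(rT) = (126.01 − 4.4955) · e^(0.0921·21/12)
= 121.5145 · e^0.161175 = 121.5145 × 1.174891 = ₹142.77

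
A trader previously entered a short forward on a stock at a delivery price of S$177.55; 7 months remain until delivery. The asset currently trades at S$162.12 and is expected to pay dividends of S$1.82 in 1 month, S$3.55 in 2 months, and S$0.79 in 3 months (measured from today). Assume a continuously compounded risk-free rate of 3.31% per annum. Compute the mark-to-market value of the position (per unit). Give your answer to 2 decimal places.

PV(remaining dividends) I = 1.82·e^(−0.0331·1/12) + 3.55·e^(−0.0331·2/12) + 0.79·e^(−0.0331·3/12) = 6.1289
Current forward F = (S − I)·e^(rT) = (162.12 − 6.1289)·e^(0.0331·7/12) = 155.9911 × 1.019496 = 159.0323
Value (long) = (F − K)·e^(−rT) = (159.0323 − 177.55) × 0.980877 = -18.1636
Short position value = −(long value) = S$18.16

S$18.16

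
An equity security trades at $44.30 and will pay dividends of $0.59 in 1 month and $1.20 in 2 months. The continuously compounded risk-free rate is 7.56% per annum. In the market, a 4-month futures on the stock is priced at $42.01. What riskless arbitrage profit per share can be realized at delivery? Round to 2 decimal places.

$1.60 per share

PV(dividends) I = 0.59·e^(−0.0756·1/12) + 1.20·e^(−0.0756·2/12) = 1.7713
Fair futures F* = (S − I)·e^(rT) = (44.30 − 1.7713)·e^0.025200 = 42.5287 × 1.025520 = 43.6140
Market $42.01 < fair 43.6140: forward underpriced → reverse cash-and-carry (short the stock, invest proceeds at r, pay the dividends, go long the forward).
Profit at T = |F_mkt − F*| = |42.01 − 43.6140| = $1.60 per share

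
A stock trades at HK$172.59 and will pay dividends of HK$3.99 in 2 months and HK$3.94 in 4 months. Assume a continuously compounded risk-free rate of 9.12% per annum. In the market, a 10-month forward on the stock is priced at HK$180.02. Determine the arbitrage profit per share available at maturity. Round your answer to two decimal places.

HK$2.17 per share

PV(dividends) I = 3.99·e^(−0.0912·2/12) + 3.94·e^(−0.0912·4/12) = 7.7518
Fair forward F* = (S − I)·e^(rT) = (172.59 − 7.7518)·e^0.076000 = 164.8382 × 1.078963 = 177.8543
Market HK$180.02 > fair 177.8543: forward overpriced → cash-and-carry (borrow at r, buy the stock and collect the dividends, short the forward).
Profit at T = |F_mkt − F*| = |180.02 − 177.8543| = HK$2.17 per share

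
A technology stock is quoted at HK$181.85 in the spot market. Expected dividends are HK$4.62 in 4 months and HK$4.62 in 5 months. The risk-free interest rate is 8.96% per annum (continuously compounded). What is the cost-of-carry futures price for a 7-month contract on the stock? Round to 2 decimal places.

PV(dividends) I = 4.62·e^(−0.0896·4/12) + 4.62·e^(−0.0896·5/12)
I = 4.4841 + 4.4507 = 8.9348
F = (S − I)·e^(rT) = (181.85 − 8.9348) · e^(0.0896·7/12)
= 172.9152 · e^0.052267 = 172.9152 × 1.053657 = HK$182.19

HK$182.19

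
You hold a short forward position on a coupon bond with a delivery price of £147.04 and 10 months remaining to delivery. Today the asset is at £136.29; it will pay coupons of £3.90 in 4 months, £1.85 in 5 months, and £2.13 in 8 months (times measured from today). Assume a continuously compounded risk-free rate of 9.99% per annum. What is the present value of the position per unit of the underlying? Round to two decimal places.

PV(remaining coupons) I = 3.90·e^(−0.0999·4/12) + 1.85·e^(−0.0999·5/12) + 2.13·e^(−0.0999·8/12) = 7.5396
Current forward F = (S − I)·e^(rT) = (136.29 − 7.5396)·e^(0.0999·10/12) = 128.7504 × 1.086813 = 139.9276
Value (long) = (F − K)·e^(−rT) = (139.9276 − 147.04) × 0.920121 = -6.5443
Short position value = −(long value) = £6.54

£6.54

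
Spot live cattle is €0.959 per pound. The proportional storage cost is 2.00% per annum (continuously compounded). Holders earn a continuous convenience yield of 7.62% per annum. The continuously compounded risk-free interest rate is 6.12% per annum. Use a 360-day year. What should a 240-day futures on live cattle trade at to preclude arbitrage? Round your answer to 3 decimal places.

€0.962 per pound

Net carry = r + u − y = 0.0612 + 0.0200 − 0.0762 = 0.0050
F = S·e^((r+u−y)T) = 0.959 · e^(0.0050 × 240/360) = 0.959 · e^0.003333
= 0.959 × 1.003339 = €0.962 per pound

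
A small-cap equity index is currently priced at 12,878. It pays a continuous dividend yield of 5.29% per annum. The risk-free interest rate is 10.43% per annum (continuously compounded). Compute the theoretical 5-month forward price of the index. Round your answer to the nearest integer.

F = S·e^((r − q)T) = 12878 · e^((0.1043 − 0.0529) × 5/12)
= 12878 · e^0.021417 = 12878 × 1.021648
F = 13,157

13,157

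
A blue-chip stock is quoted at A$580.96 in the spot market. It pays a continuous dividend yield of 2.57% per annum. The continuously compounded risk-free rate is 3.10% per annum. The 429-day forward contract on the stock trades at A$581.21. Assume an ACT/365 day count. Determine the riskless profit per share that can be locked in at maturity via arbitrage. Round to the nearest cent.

Fair forward: F* = S·e^(carry·T), with carry = (r − q) = 0.0310 − 0.0257 = 0.0053
F* = 580.96 · e^(0.0053 × 429/365) = 580.96 · e^0.006229 = 580.96 × 1.006248 = A$584.5898
Market A$581.21 < fair A$584.5898: forward underpriced → reverse cash-and-carry (short spot, go long the forward).
At maturity, profit = |F_mkt − F*| = |581.21 − 584.5898| = A$3.38 per share

A$3.38 per share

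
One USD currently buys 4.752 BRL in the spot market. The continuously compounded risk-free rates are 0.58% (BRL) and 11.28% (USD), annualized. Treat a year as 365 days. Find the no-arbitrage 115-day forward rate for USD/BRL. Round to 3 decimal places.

F = S·e^((r_BRL − r_USD)T) = 4.752 · e^((0.0058 − 0.1128) × 115/365)
= 4.752 · e^-0.033712 = 4.752 × 0.966850
F = 4.594 BRL per USD

4.594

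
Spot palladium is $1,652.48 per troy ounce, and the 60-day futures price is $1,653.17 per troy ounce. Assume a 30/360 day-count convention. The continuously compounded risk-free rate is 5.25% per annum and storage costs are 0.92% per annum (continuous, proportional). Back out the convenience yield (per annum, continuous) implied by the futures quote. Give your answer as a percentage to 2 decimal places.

5.92%

F = S·e^((r+u−y)T) ⇒ (r+u−y) = ln(F/S)/T
ln(1653.17/1652.48) = 0.000417; /T ⇒ 0.002502
y = r + u − ln(F/S)/T = 0.0525 + 0.0092 − 0.002502 = 0.059198
y = 5.92%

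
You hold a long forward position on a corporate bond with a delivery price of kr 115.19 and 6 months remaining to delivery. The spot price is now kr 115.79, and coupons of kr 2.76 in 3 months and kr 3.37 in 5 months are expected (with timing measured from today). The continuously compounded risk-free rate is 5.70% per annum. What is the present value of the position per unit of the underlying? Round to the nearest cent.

PV(remaining coupons) I = 2.76·e^(−0.0570·3/12) + 3.37·e^(−0.0570·5/12) = 6.0119
Current forward F = (S − I)·e^(rT) = (115.79 − 6.0119)·e^(0.0570·6/12) = 109.7781 × 1.028910 = 112.9518
Value (long) = (F − K)·e^(−rT) = (112.9518 − 115.19) × 0.971902 = -2.1753
Value = -kr 2.18

-kr 2.18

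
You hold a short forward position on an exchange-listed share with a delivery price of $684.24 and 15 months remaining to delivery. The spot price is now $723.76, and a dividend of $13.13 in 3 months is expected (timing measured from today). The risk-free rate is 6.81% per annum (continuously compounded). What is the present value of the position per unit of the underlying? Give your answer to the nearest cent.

PV(remaining dividends) I = 13.13·e^(−0.0681·3/12) = 12.9084
Current forward F = (S − I)·e^(rT) = (723.76 − 12.9084)·e^(0.0681·15/12) = 710.8516 × 1.088853 = 774.0129
Value (long) = (F − K)·e^(−rT) = (774.0129 − 684.24) × 0.918397 = 82.4472
Short position value = −(long value) = -$82.45

-$82.45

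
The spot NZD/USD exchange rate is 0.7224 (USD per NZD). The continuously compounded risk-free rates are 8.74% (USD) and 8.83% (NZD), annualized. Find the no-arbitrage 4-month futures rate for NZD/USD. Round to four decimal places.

F = S·e^((r_USD − r_NZD)T) = 0.7224 · e^((0.0874 − 0.0883) × 4/12)
= 0.7224 · e^-0.000300 = 0.7224 × 0.999700
F = 0.7222 USD per NZD

0.7222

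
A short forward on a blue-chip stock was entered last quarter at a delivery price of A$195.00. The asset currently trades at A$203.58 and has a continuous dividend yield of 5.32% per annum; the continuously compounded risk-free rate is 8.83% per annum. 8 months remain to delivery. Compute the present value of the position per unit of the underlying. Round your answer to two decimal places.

-A$12.63

Current fair forward for the remaining 8 months: F = S·e^((r − q)·T), (r − q) = 0.0883 − 0.0532 = 0.0351
F = 203.58 · e^(0.0351 × 8/12) = 203.58 × 1.023676 = 208.4000
Value of long forward = (F − K)·e^(−rT) = (208.4000 − 195.00) · e^(−0.0883·8/12)
= 13.4000 × 0.942832 = 12.63
Short position value = −(long value) = -A$12.63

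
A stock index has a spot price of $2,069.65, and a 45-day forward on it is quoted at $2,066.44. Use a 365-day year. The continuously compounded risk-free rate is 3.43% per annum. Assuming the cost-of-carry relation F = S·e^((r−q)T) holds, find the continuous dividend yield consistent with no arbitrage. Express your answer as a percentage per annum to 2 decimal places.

4.69%

From F = S·e^((r−q)T): (r − q) = ln(F/S)/T
ln(2066.44/2069.65) = ln(0.998449) = -0.001552
(r − q) = -0.001552 / (45/365) = -0.012588
q = r − ln(F/S)/T = 0.0343 + 0.012588 = 0.046888
q = 4.69%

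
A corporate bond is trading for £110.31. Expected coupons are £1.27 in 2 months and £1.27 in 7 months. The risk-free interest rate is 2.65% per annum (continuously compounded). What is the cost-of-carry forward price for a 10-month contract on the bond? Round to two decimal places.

PV(coupons) I = 1.27·e^(−0.0265·2/12) + 1.27·e^(−0.0265·7/12)
I = 1.2644 + 1.2505 = 2.5149
F = (S − I)·e^(rT) = (110.31 − 2.5149) · e^(0.0265·10/12)
= 107.7951 · e^0.022083 = 107.7951 × 1.022329 = £110.20

£110.20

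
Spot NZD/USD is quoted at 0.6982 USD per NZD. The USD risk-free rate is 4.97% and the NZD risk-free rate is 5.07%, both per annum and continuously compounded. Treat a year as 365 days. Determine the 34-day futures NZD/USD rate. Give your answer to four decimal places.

F = S·e^((r_USD − r_NZD)T) = 0.6982 · e^((0.0497 − 0.0507) × 34/365)
= 0.6982 · e^-0.000093 = 0.6982 × 0.999907
F = 0.6981 USD per NZD

0.6981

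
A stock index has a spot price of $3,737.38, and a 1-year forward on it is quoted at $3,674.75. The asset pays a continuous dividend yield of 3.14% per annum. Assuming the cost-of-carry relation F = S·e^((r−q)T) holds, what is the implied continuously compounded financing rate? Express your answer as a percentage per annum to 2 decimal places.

From F = S·e^((r−q)T): (r − q) = ln(F/S)/T
ln(3674.75/3737.38) = ln(0.983242) = -0.016900
(r − q) = -0.016900 / (1) = -0.016900
r = ln(F/S)/T + q = -0.016900 + 0.0314 = 0.014500
r = 1.45%

1.45%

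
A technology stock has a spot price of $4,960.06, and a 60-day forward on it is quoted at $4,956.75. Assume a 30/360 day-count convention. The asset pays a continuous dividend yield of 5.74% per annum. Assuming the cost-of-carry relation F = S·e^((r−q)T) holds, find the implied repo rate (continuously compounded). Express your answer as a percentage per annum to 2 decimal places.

From F = S·e^((r−q)T): (r − q) = ln(F/S)/T
ln(4956.75/4960.06) = ln(0.999333) = -0.000667
(r − q) = -0.000667 / (60/360) = -0.004002
r = ln(F/S)/T + q = -0.004002 + 0.0574 = 0.053398
r = 5.34%

5.34%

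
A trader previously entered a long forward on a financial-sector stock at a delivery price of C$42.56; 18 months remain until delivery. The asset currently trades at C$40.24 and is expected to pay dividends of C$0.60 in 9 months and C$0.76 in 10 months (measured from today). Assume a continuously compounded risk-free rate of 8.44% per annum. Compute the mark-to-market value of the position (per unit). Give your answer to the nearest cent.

C$1.47

PV(remaining dividends) I = 0.60·e^(−0.0844·9/12) + 0.76·e^(−0.0844·10/12) = 1.2716
Current forward F = (S − I)·e^(rT) = (40.24 − 1.2716)·e^(0.0844·18/12) = 38.9684 × 1.134963 = 44.2277
Value (long) = (F − K)·e^(−rT) = (44.2277 − 42.56) × 0.881086 = 1.4694
Value = C$1.47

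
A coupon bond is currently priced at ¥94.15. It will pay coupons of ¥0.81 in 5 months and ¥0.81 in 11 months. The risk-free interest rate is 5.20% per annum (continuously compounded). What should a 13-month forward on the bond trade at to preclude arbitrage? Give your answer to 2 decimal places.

¥97.95

PV(coupons) I = 0.81·e^(−0.0520·5/12) + 0.81·e^(−0.0520·11/12)
I = 0.7926 + 0.7723 = 1.5649
F = (S − I)·e^(rT) = (94.15 − 1.5649) · e^(0.0520·13/12)
= 92.5851 · e^0.056333 = 92.5851 × 1.057950 = ¥97.95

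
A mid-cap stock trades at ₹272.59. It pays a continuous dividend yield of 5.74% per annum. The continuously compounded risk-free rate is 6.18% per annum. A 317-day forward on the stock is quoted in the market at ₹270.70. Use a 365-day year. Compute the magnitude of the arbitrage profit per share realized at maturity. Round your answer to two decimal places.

Fair forward: F* = S·e^(carry·T), with carry = (r − q) = 0.0618 − 0.0574 = 0.0044
F* = 272.59 · e^(0.0044 × 317/365) = 272.59 · e^0.003821 = 272.59 × 1.003828 = ₹273.6335
Market ₹270.70 < fair ₹273.6335: forward underpriced → reverse cash-and-carry (short spot, go long the forward).
At maturity, profit = |F_mkt − F*| = |270.70 − 273.6335| = ₹2.93 per share

₹2.93 per share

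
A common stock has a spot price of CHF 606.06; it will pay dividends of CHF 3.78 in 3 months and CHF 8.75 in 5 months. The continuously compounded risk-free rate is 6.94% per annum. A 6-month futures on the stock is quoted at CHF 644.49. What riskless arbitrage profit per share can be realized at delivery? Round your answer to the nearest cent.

PV(dividends) I = 3.78·e^(−0.0694·3/12) + 8.75·e^(−0.0694·5/12) = 12.2156
Fair futures F* = (S − I)·e^(rT) = (606.06 − 12.2156)·e^0.034700 = 593.8444 × 1.035309 = 614.8125
Market CHF 644.49 > fair 614.8125: forward overpriced → cash-and-carry (borrow at r, buy the stock and collect the dividends, short the forward).
Profit at T = |F_mkt − F*| = |644.49 − 614.8125| = CHF 29.68 per share

CHF 29.68 per share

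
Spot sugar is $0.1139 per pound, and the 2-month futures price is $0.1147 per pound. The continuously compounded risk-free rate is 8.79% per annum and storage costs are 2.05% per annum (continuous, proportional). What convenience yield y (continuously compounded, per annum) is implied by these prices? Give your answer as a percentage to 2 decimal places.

F = S·e^((r+u−y)T) ⇒ (r+u−y) = ln(F/S)/T
ln(0.1147/0.1139) = 0.006999; /T ⇒ 0.041994
y = r + u − ln(F/S)/T = 0.0879 + 0.0205 − 0.041994 = 0.066406
y = 6.64%

6.64%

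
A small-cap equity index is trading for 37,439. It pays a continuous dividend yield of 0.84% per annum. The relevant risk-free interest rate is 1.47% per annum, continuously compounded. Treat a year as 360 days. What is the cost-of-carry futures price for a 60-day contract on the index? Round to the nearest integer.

F = S·e^((r − q)T) = 37439 · e^((0.0147 − 0.0084) × 60/360)
= 37439 · e^0.001050 = 37439 × 1.001051
F = 37,478

37,478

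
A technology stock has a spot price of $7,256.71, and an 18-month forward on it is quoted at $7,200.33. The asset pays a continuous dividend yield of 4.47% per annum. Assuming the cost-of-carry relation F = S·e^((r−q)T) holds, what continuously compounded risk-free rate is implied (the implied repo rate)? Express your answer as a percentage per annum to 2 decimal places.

From F = S·e^((r−q)T): (r − q) = ln(F/S)/T
ln(7200.33/7256.71) = ln(0.992231) = -0.007799
(r − q) = -0.007799 / (18/12) = -0.005199
r = ln(F/S)/T + q = -0.005199 + 0.0447 = 0.039501
r = 3.95%

3.95%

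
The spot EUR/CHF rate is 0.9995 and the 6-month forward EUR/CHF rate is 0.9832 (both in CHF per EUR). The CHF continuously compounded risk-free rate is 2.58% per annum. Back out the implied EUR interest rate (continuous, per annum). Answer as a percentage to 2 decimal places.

F = S·e^((r_CHF − r_EUR)T) ⇒ r_EUR = r_CHF − ln(F/S)/T
ln(0.9832/0.9995) = -0.016443; /(6/12) = -0.032886
r_EUR = 0.0258 + 0.032886 = 0.058686
r_EUR = 5.87%

5.87%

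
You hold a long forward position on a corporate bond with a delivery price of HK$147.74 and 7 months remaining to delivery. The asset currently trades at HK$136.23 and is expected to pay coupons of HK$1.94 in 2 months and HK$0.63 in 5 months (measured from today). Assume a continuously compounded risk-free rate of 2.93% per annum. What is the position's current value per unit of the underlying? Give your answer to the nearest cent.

PV(remaining coupons) I = 1.94·e^(−0.0293·2/12) + 0.63·e^(−0.0293·5/12) = 2.5529
Current forward F = (S − I)·e^(rT) = (136.23 − 2.5529)·e^(0.0293·7/12) = 133.6771 × 1.017239 = 135.9816
Value (long) = (F − K)·e^(−rT) = (135.9816 − 147.74) × 0.983054 = -11.5591
Value = -HK$11.56

-HK$11.56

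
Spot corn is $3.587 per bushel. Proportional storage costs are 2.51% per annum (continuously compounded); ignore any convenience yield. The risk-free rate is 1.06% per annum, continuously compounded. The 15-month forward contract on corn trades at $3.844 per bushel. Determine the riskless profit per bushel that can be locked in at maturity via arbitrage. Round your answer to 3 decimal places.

Fair forward: F* = S·e^(carry·T), with carry = (r + u) = 0.0106 + 0.0251 = 0.0357
F* = 3.587 · e^(0.0357 × 15/12) = 3.587 · e^0.044625 = 3.587 × 1.045636 = $3.7507
Market $3.844 > fair $3.7507: forward overpriced → cash-and-carry (buy spot, short the forward).
At maturity, profit = |F_mkt − F*| = |3.844 − 3.7507| = $0.093 per bushel

$0.093 per bushel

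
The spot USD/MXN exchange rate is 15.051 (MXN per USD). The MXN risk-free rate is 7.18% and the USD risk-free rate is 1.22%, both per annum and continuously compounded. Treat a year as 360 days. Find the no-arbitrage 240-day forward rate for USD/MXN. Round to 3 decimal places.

F = S·e^((r_MXN − r_USD)T) = 15.051 · e^((0.0718 − 0.0122) × 240/360)
= 15.051 · e^0.039733 = 15.051 × 1.040533
F = 15.661 MXN per USD

15.661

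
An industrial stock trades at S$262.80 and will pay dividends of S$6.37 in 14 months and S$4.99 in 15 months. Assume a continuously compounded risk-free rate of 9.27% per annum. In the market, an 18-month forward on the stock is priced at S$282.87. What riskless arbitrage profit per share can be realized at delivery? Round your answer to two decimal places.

PV(dividends) I = 6.37·e^(−0.0927·14/12) + 4.99·e^(−0.0927·15/12) = 10.1611
Fair forward F* = (S − I)·e^(rT) = (262.80 − 10.1611)·e^0.139050 = 252.6389 × 1.149182 = 290.3281
Market S$282.87 < fair 290.3281: forward underpriced → reverse cash-and-carry (short the stock, invest proceeds at r, pay the dividends, go long the forward).
Profit at T = |F_mkt − F*| = |282.87 − 290.3281| = S$7.46 per share

S$7.46 per share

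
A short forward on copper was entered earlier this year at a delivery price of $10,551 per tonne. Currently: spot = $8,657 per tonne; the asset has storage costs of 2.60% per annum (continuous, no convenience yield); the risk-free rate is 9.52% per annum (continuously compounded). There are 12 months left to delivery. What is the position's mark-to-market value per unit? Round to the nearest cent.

$707.84 per tonne

Current fair forward for the remaining 12 months: F = S·e^((r + u)·T), (r + u) = 0.0952 + 0.0260 = 0.1212
F = 8657 · e^(0.1212 × 12/12) = 8657 × 1.12885066 = 9772.4602
Value of long forward = (F − K)·e^(−rT) = (9772.4602 − 10551) · e^(−0.0952·12/12)
= -778.5398 × 0.90919108 = -707.84
Short position value = −(long value) = $707.84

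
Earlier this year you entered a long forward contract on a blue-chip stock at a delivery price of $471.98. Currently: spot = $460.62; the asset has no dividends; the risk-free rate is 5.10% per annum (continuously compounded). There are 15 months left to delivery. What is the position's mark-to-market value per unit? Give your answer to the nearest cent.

Current fair forward for the remaining 15 months: F = S·e^(r·T), r = 0.0510
F = 460.62 · e^(0.0510 × 15/12) = 460.62 × 1.065826 = 490.9408
Value of long forward = (F − K)·e^(−rT) = (490.9408 − 471.98) · e^(−0.0510·15/12)
= 18.9608 × 0.938240 = 17.79

$17.79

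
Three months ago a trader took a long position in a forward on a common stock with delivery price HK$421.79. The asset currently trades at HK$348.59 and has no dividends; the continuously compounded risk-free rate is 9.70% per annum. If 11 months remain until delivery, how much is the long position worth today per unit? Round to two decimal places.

Current fair forward for the remaining 11 months: F = S·e^(r·T), r = 0.0970
F = 348.59 · e^(0.0970 × 11/12) = 348.59 × 1.092990 = 381.0054
Value of long forward = (F − K)·e^(−rT) = (381.0054 − 421.79) · e^(−0.0970·11/12)
= -40.7846 × 0.914922 = -37.31

-HK$37.31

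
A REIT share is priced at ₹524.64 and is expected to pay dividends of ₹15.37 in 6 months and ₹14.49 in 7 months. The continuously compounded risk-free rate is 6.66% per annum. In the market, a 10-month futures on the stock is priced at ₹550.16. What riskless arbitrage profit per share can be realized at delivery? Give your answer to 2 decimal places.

PV(dividends) I = 15.37·e^(−0.0666·6/12) + 14.49·e^(−0.0666·7/12) = 28.8045
Fair futures F* = (S − I)·e^(rT) = (524.64 − 28.8045)·e^0.055500 = 495.8355 × 1.057069 = 524.1323
Market ₹550.16 > fair 524.1323: forward overpriced → cash-and-carry (borrow at r, buy the stock and collect the dividends, short the forward).
Profit at T = |F_mkt − F*| = |550.16 − 524.1323| = ₹26.03 per share

₹26.03 per share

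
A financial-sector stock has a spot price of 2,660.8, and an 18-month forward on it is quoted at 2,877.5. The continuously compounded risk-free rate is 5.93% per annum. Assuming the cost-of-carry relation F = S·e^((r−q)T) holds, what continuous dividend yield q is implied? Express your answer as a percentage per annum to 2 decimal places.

0.71%

From F = S·e^((r−q)T): (r − q) = ln(F/S)/T
ln(2877.5/2660.8) = ln(1.081442) = 0.078295
(r − q) = 0.078295 / (18/12) = 0.052197
q = r − ln(F/S)/T = 0.0593 − 0.052197 = 0.007103
q = 0.71%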